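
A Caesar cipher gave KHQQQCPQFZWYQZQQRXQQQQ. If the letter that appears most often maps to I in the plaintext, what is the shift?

8

The most frequent ciphertext letter is Q (appears 11 times).
Q is position 16; I is position 8.
Shift = 8.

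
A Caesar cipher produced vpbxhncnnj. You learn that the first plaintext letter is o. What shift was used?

From the crib: v(21)−o(14)=7, so the shift is 7.

7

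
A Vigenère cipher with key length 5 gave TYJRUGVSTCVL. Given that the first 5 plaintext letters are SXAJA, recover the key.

Subtract each crib letter from the matching ciphertext letter (mod 26):
T(19)−S(18)=1 → B
Y(24)−X(23)=1 → B
J(9)−A(0)=9 → J
R(17)−J(9)=8 → I
U(20)−A(0)=20 → U

BBJIU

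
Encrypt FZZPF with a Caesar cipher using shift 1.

GAAQG

F(5): 5+1=6 → G
Z(25): 25+1=26≡0 → A
Z(25): 25+1=26≡0 → A
P(15): 15+1=16 → Q
F(5): 5+1=6 → G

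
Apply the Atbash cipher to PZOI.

P(15) → K(10)
Z(25) → A(0)
O(14) → L(11)
I(8) → R(17)

KALR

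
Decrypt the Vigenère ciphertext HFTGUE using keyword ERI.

Repeat the key across the ciphertext: ERIERI
H(7)−E(4): 3 → D
F(5)−R(17): -12≡14 → O
T(19)−I(8): 11 → L
G(6)−E(4): 2 → C
U(20)−R(17): 3 → D
E(4)−I(8): -4≡22 → W

DOLCDW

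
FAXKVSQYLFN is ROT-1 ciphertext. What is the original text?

F(5): 5−1=4 → E
A(0): 0−1=-1≡25 → Z
X(23): 23−1=22 → W
K(10): 10−1=9 → J
V(21): 21−1=20 → U
S(18): 18−1=17 → R
Q(16): 16−1=15 → P
Y(24): 24−1=23 → X
L(11): 11−1=10 → K
F(5): 5−1=4 → E
N(13): 13−1=12 → M

EZWJURPXKEM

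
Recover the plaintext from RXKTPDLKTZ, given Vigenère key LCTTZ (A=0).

Repeat the key across the ciphertext: LCTTZLCTTZ
R(17)−L(11): 6 → G
X(23)−C(2): 21 → V
K(10)−T(19): -9≡17 → R
T(19)−T(19): 0 → A
P(15)−Z(25): -10≡16 → Q
D(3)−L(11): -8≡18 → S
L(11)−C(2): 9 → J
K(10)−T(19): -9≡17 → R
T(19)−T(19): 0 → A
Z(25)−Z(25): 0 → A

GVRAQSJRAA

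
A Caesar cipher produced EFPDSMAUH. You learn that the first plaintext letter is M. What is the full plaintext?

MNXLAUICP

From the crib: E(4)−M(12)=-8≡18, so the shift is 18.
Subtract 18 from each ciphertext letter:
E(4): 4−18=-14≡12 → M
F(5): 5−18=-13≡13 → N
P(15): 15−18=-3≡23 → X
D(3): 3−18=-15≡11 → L
S(18): 18−18=0 → A
M(12): 12−18=-6≡20 → U
A(0): 0−18=-18≡8 → I
U(20): 20−18=2 → C
H(7): 7−18=-11≡15 → P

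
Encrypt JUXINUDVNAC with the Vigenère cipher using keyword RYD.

ASAZLXUTQRA

Repeat the key across the message: RYDRYDRYDRY
J(9)+R(17): 26≡0 → A
U(20)+Y(24): 44≡18 → S
X(23)+D(3): 26≡0 → A
I(8)+R(17): 25 → Z
N(13)+Y(24): 37≡11 → L
U(20)+D(3): 23 → X
D(3)+R(17): 20 → U
V(21)+Y(24): 45≡19 → T
N(13)+D(3): 16 → Q
A(0)+R(17): 17 → R
C(2)+Y(24): 26≡0 → A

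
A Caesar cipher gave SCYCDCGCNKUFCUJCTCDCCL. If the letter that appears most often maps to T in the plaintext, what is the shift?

9

The most frequent ciphertext letter is C (appears 9 times).
C is position 2; T is position 19.
Shift = -17≡9.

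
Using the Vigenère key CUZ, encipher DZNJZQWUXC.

FTMLTPYOWE

Repeat the key across the message: CUZCUZCUZC
D(3)+C(2): 5 → F
Z(25)+U(20): 45≡19 → T
N(13)+Z(25): 38≡12 → M
J(9)+C(2): 11 → L
Z(25)+U(20): 45≡19 → T
Q(16)+Z(25): 41≡15 → P
W(22)+C(2): 24 → Y
U(20)+U(20): 40≡14 → O
X(23)+Z(25): 48≡22 → W
C(2)+C(2): 4 → E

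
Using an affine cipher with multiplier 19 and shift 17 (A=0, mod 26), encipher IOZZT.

NXYYO

I(8): 19·8+17=169≡13 → N
O(14): 19·14+17=283≡23 → X
Z(25): 19·25+17=492≡24 → Y
Z(25): 19·25+17=492≡24 → Y
T(19): 19·19+17=378≡14 → O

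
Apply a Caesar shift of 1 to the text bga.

chb

b(1): 1+1=2 → c
g(6): 6+1=7 → h
a(0): 0+1=1 → b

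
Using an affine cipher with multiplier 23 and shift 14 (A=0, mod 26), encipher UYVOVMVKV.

U(20): 23·20+14=474≡6 → G
Y(24): 23·24+14=566≡20 → U
V(21): 23·21+14=497≡3 → D
O(14): 23·14+14=336≡24 → Y
V(21): 23·21+14=497≡3 → D
M(12): 23·12+14=290≡4 → E
V(21): 23·21+14=497≡3 → D
K(10): 23·10+14=244≡10 → K
V(21): 23·21+14=497≡3 → D

GUDYDEDKD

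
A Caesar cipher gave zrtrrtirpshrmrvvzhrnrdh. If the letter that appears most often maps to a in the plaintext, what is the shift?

The most frequent ciphertext letter is r (appears 8 times).
r is position 17; a is position 0.
Shift = 17.

17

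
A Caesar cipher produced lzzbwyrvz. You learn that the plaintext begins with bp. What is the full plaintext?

From the crib: l(11)−b(1)=10, so the shift is 10.
Subtract 10 from each ciphertext letter:
l(11): 11−10=1 → b
z(25): 25−10=15 → p
z(25): 25−10=15 → p
b(1): 1−10=-9≡17 → r
w(22): 22−10=12 → m
y(24): 24−10=14 → o
r(17): 17−10=7 → h
v(21): 21−10=11 → l
z(25): 25−10=15 → p

bpprmohlp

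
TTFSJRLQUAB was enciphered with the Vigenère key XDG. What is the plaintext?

Repeat the key across the ciphertext: XDGXDGXDGXD
T(19)−X(23): -4≡22 → W
T(19)−D(3): 16 → Q
F(5)−G(6): -1≡25 → Z
S(18)−X(23): -5≡21 → V
J(9)−D(3): 6 → G
R(17)−G(6): 11 → L
L(11)−X(23): -12≡14 → O
Q(16)−D(3): 13 → N
U(20)−G(6): 14 → O
A(0)−X(23): -23≡3 → D
B(1)−D(3): -2≡24 → Y

WQZVGLONODY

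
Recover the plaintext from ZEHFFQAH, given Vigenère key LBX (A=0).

Repeat the key across the ciphertext: LBXLBXLB
Z(25)−L(11): 14 → O
E(4)−B(1): 3 → D
H(7)−X(23): -16≡10 → K
F(5)−L(11): -6≡20 → U
F(5)−B(1): 4 → E
Q(16)−X(23): -7≡19 → T
A(0)−L(11): -11≡15 → P
H(7)−B(1): 6 → G

ODKUETPG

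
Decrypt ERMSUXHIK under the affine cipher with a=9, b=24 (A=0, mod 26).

SFQIOXBEK

The inverse of 9 mod 26 is 3, since 9·3=27≡1. Apply D(y)=3·(y−24) mod 26:
E(4): 3·(4−24)=-60≡18 → S
R(17): 3·(17−24)=-21≡5 → F
M(12): 3·(12−24)=-36≡16 → Q
S(18): 3·(18−24)=-18≡8 → I
U(20): 3·(20−24)=-12≡14 → O
X(23): 3·(23−24)=-3≡23 → X
H(7): 3·(7−24)=-51≡1 → B
I(8): 3·(8−24)=-48≡4 → E
K(10): 3·(10−24)=-42≡10 → K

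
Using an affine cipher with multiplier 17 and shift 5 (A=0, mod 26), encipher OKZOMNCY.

O(14): 17·14+5=243≡9 → J
K(10): 17·10+5=175≡19 → T
Z(25): 17·25+5=430≡14 → O
O(14): 17·14+5=243≡9 → J
M(12): 17·12+5=209≡1 → B
N(13): 17·13+5=226≡18 → S
C(2): 17·2+5=39≡13 → N
Y(24): 17·24+5=413≡23 → X

JTOJBSNX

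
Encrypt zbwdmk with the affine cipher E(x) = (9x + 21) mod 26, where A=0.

z(25): 9·25+21=246≡12 → m
b(1): 9·1+21=30≡4 → e
w(22): 9·22+21=219≡11 → l
d(3): 9·3+21=48≡22 → w
m(12): 9·12+21=129≡25 → z
k(10): 9·10+21=111≡7 → h

melwzh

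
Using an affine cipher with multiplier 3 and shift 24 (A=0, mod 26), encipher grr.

g(6): 3·6+24=42≡16 → q
r(17): 3·17+24=75≡23 → x
r(17): 3·17+24=75≡23 → x

qxx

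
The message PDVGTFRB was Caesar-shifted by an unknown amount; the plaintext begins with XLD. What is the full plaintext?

From the crib: P(15)−X(23)=-8≡18, so the shift is 18.
Subtract 18 from each ciphertext letter:
P(15): 15−18=-3≡23 → X
D(3): 3−18=-15≡11 → L
V(21): 21−18=3 → D
G(6): 6−18=-12≡14 → O
T(19): 19−18=1 → B
F(5): 5−18=-13≡13 → N
R(17): 17−18=-1≡25 → Z
B(1): 1−18=-17≡9 → J

XLDOBNZJ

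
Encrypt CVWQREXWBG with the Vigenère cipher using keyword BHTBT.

Repeat the key across the message: BHTBTBHTBT
C(2)+B(1): 3 → D
V(21)+H(7): 28≡2 → C
W(22)+T(19): 41≡15 → P
Q(16)+B(1): 17 → R
R(17)+T(19): 36≡10 → K
E(4)+B(1): 5 → F
X(23)+H(7): 30≡4 → E
W(22)+T(19): 41≡15 → P
B(1)+B(1): 2 → C
G(6)+T(19): 25 → Z

DCPRKFEPCZ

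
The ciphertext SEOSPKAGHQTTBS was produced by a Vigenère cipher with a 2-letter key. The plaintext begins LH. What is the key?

HX

Subtract each crib letter from the matching ciphertext letter (mod 26):
S(18)−L(11)=7 → H
E(4)−H(7)=-3≡23 → X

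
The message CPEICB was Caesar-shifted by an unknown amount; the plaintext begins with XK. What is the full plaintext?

XKZDXW

From the crib: C(2)−X(23)=-21≡5, so the shift is 5.
Subtract 5 from each ciphertext letter:
C(2): 2−5=-3≡23 → X
P(15): 15−5=10 → K
E(4): 4−5=-1≡25 → Z
I(8): 8−5=3 → D
C(2): 2−5=-3≡23 → X
B(1): 1−5=-4≡22 → W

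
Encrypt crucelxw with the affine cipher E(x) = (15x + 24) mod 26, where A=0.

ctmcghfq

c(2): 15·2+24=54≡2 → c
r(17): 15·17+24=279≡19 → t
u(20): 15·20+24=324≡12 → m
c(2): 15·2+24=54≡2 → c
e(4): 15·4+24=84≡6 → g
l(11): 15·11+24=189≡7 → h
x(23): 15·23+24=369≡5 → f
w(22): 15·22+24=354≡16 → q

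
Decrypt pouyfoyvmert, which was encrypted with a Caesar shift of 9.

gflpwfpmdvik

p(15): 15−9=6 → g
o(14): 14−9=5 → f
u(20): 20−9=11 → l
y(24): 24−9=15 → p
f(5): 5−9=-4≡22 → w
o(14): 14−9=5 → f
y(24): 24−9=15 → p
v(21): 21−9=12 → m
m(12): 12−9=3 → d
e(4): 4−9=-5≡21 → v
r(17): 17−9=8 → i
t(19): 19−9=10 → k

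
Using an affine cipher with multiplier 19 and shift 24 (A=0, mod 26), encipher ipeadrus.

uxwydjoc

i(8): 19·8+24=176≡20 → u
p(15): 19·15+24=309≡23 → x
e(4): 19·4+24=100≡22 → w
a(0): 19·0+24=24 → y
d(3): 19·3+24=81≡3 → d
r(17): 19·17+24=347≡9 → j
u(20): 19·20+24=404≡14 → o
s(18): 19·18+24=366≡2 → c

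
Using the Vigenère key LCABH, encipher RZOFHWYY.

CBOGOHAY

Repeat the key across the message: LCABHLCA
R(17)+L(11): 28≡2 → C
Z(25)+C(2): 27≡1 → B
O(14)+A(0): 14 → O
F(5)+B(1): 6 → G
H(7)+H(7): 14 → O
W(22)+L(11): 33≡7 → H
Y(24)+C(2): 26≡0 → A
Y(24)+A(0): 24 → Y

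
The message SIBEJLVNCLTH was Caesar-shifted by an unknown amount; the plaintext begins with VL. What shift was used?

From the crib: S(18)−V(21)=-3≡23, so the shift is 23.

23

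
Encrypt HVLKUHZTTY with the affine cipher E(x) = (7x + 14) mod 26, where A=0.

LFNGYLHRRA

H(7): 7·7+14=63≡11 → L
V(21): 7·21+14=161≡5 → F
L(11): 7·11+14=91≡13 → N
K(10): 7·10+14=84≡6 → G
U(20): 7·20+14=154≡24 → Y
H(7): 7·7+14=63≡11 → L
Z(25): 7·25+14=189≡7 → H
T(19): 7·19+14=147≡17 → R
T(19): 7·19+14=147≡17 → R
Y(24): 7·24+14=182≡0 → A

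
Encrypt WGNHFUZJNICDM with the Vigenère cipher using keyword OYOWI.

KEBDNIXXJQQBA

Repeat the key across the message: OYOWIOYOWIOYO
W(22)+O(14): 36≡10 → K
G(6)+Y(24): 30≡4 → E
N(13)+O(14): 27≡1 → B
H(7)+W(22): 29≡3 → D
F(5)+I(8): 13 → N
U(20)+O(14): 34≡8 → I
Z(25)+Y(24): 49≡23 → X
J(9)+O(14): 23 → X
N(13)+W(22): 35≡9 → J
I(8)+I(8): 16 → Q
C(2)+O(14): 16 → Q
D(3)+Y(24): 27≡1 → B
M(12)+O(14): 26≡0 → A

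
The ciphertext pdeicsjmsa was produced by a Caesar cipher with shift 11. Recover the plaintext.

estxrhybhp

p(15): 15−11=4 → e
d(3): 3−11=-8≡18 → s
e(4): 4−11=-7≡19 → t
i(8): 8−11=-3≡23 → x
c(2): 2−11=-9≡17 → r
s(18): 18−11=7 → h
j(9): 9−11=-2≡24 → y
m(12): 12−11=1 → b
s(18): 18−11=7 → h
a(0): 0−11=-11≡15 → p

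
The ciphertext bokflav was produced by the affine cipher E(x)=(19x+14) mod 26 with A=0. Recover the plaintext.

The inverse of 19 mod 26 is 11, since 19·11=209≡1. Apply D(y)=11·(y−14) mod 26:
b(1): 11·(1−14)=-143≡13 → n
o(14): 11·(14−14)=0 → a
k(10): 11·(10−14)=-44≡8 → i
f(5): 11·(5−14)=-99≡5 → f
l(11): 11·(11−14)=-33≡19 → t
a(0): 11·(0−14)=-154≡2 → c
v(21): 11·(21−14)=77≡25 → z

naiftcz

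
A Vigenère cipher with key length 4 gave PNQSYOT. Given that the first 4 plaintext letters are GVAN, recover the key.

JSQF

Subtract each crib letter from the matching ciphertext letter (mod 26):
P(15)−G(6)=9 → J
N(13)−V(21)=-8≡18 → S
Q(16)−A(0)=16 → Q
S(18)−N(13)=5 → F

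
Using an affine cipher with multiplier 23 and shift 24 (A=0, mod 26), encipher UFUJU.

QJQXQ

U(20): 23·20+24=484≡16 → Q
F(5): 23·5+24=139≡9 → J
U(20): 23·20+24=484≡16 → Q
J(9): 23·9+24=231≡23 → X
U(20): 23·20+24=484≡16 → Q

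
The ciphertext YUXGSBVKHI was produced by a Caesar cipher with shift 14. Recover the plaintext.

Y(24): 24−14=10 → K
U(20): 20−14=6 → G
X(23): 23−14=9 → J
G(6): 6−14=-8≡18 → S
S(18): 18−14=4 → E
B(1): 1−14=-13≡13 → N
V(21): 21−14=7 → H
K(10): 10−14=-4≡22 → W
H(7): 7−14=-7≡19 → T
I(8): 8−14=-6≡20 → U

KGJSENHWTU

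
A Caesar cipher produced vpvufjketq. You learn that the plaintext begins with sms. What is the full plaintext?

From the crib: v(21)−s(18)=3, so the shift is 3.
Subtract 3 from each ciphertext letter:
v(21): 21−3=18 → s
p(15): 15−3=12 → m
v(21): 21−3=18 → s
u(20): 20−3=17 → r
f(5): 5−3=2 → c
j(9): 9−3=6 → g
k(10): 10−3=7 → h
e(4): 4−3=1 → b
t(19): 19−3=16 → q
q(16): 16−3=13 → n

smsrcghbqn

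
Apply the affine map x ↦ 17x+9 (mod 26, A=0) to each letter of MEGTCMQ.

FZHURFV

M(12): 17·12+9=213≡5 → F
E(4): 17·4+9=77≡25 → Z
G(6): 17·6+9=111≡7 → H
T(19): 17·19+9=332≡20 → U
C(2): 17·2+9=43≡17 → R
M(12): 17·12+9=213≡5 → F
Q(16): 17·16+9=281≡21 → V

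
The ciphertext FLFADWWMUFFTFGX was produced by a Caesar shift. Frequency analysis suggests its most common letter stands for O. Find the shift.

17

The most frequent ciphertext letter is F (appears 5 times).
F is position 5; O is position 14.
Shift = -9≡17.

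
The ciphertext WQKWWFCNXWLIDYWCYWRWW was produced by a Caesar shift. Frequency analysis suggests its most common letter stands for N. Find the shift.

9

The most frequent ciphertext letter is W (appears 8 times).
W is position 22; N is position 13.
Shift = 9.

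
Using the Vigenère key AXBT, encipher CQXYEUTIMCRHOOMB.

CNYRERUBMZSAOLNU

Repeat the key across the message: AXBTAXBTAXBTAXBT
C(2)+A(0): 2 → C
Q(16)+X(23): 39≡13 → N
X(23)+B(1): 24 → Y
Y(24)+T(19): 43≡17 → R
E(4)+A(0): 4 → E
U(20)+X(23): 43≡17 → R
T(19)+B(1): 20 → U
I(8)+T(19): 27≡1 → B
M(12)+A(0): 12 → M
C(2)+X(23): 25 → Z
R(17)+B(1): 18 → S
H(7)+T(19): 26≡0 → A
O(14)+A(0): 14 → O
O(14)+X(23): 37≡11 → L
M(12)+B(1): 13 → N
B(1)+T(19): 20 → U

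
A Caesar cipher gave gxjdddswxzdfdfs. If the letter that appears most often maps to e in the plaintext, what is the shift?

The most frequent ciphertext letter is d (appears 5 times).
d is position 3; e is position 4.
Shift = -1≡25.

25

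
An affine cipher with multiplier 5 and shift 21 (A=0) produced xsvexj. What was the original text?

The inverse of 5 mod 26 is 21, since 5·21=105≡1. Apply D(y)=21·(y−21) mod 26:
x(23): 21·(23−21)=42≡16 → q
s(18): 21·(18−21)=-63≡15 → p
v(21): 21·(21−21)=0 → a
e(4): 21·(4−21)=-357≡7 → h
x(23): 21·(23−21)=42≡16 → q
j(9): 21·(9−21)=-252≡8 → i

qpahqi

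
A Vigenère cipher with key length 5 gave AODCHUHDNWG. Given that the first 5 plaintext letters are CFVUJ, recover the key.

Subtract each crib letter from the matching ciphertext letter (mod 26):
A(0)−C(2)=-2≡24 → Y
O(14)−F(5)=9 → J
D(3)−V(21)=-18≡8 → I
C(2)−U(20)=-18≡8 → I
H(7)−J(9)=-2≡24 → Y

YJIIY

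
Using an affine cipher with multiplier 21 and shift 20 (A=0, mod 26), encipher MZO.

MZC

M(12): 21·12+20=272≡12 → M
Z(25): 21·25+20=545≡25 → Z
O(14): 21·14+20=314≡2 → C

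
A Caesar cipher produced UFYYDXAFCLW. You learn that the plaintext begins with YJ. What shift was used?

22

From the crib: U(20)−Y(24)=-4≡22, so the shift is 22.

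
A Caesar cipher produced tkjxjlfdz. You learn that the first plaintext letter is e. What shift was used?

15

From the crib: t(19)−e(4)=15, so the shift is 15.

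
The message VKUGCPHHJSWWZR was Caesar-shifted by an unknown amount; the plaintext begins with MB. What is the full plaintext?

MBLXTGYYAJNNQI

From the crib: V(21)−M(12)=9, so the shift is 9.
Subtract 9 from each ciphertext letter:
V(21): 21−9=12 → M
K(10): 10−9=1 → B
U(20): 20−9=11 → L
G(6): 6−9=-3≡23 → X
C(2): 2−9=-7≡19 → T
P(15): 15−9=6 → G
H(7): 7−9=-2≡24 → Y
H(7): 7−9=-2≡24 → Y
J(9): 9−9=0 → A
S(18): 18−9=9 → J
W(22): 22−9=13 → N
W(22): 22−9=13 → N
Z(25): 25−9=16 → Q
R(17): 17−9=8 → I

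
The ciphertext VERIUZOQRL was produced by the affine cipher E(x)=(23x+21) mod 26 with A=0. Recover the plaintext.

The inverse of 23 mod 26 is 17, since 23·17=391≡1. Apply D(y)=17·(y−21) mod 26:
V(21): 17·(21−21)=0 → A
E(4): 17·(4−21)=-289≡23 → X
R(17): 17·(17−21)=-68≡10 → K
I(8): 17·(8−21)=-221≡13 → N
U(20): 17·(20−21)=-17≡9 → J
Z(25): 17·(25−21)=68≡16 → Q
O(14): 17·(14−21)=-119≡11 → L
Q(16): 17·(16−21)=-85≡19 → T
R(17): 17·(17−21)=-68≡10 → K
L(11): 17·(11−21)=-170≡12 → M

AXKNJQLTKM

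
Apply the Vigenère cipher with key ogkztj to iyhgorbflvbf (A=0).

werfhaplvuuo

Repeat the key across the message: ogkztjogkztj
i(8)+o(14): 22 → w
y(24)+g(6): 30≡4 → e
h(7)+k(10): 17 → r
g(6)+z(25): 31≡5 → f
o(14)+t(19): 33≡7 → h
r(17)+j(9): 26≡0 → a
b(1)+o(14): 15 → p
f(5)+g(6): 11 → l
l(11)+k(10): 21 → v
v(21)+z(25): 46≡20 → u
b(1)+t(19): 20 → u
f(5)+j(9): 14 → o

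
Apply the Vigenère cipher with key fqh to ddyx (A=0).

itfc

Repeat the key across the message: fqhf
d(3)+f(5): 8 → i
d(3)+q(16): 19 → t
y(24)+h(7): 31≡5 → f
x(23)+f(5): 28≡2 → c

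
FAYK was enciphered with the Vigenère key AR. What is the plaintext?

FJYT

Repeat the key across the ciphertext: ARAR
F(5)−A(0): 5 → F
A(0)−R(17): -17≡9 → J
Y(24)−A(0): 24 → Y
K(10)−R(17): -7≡19 → T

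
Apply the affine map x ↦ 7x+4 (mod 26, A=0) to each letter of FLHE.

F(5): 7·5+4=39≡13 → N
L(11): 7·11+4=81≡3 → D
H(7): 7·7+4=53≡1 → B
E(4): 7·4+4=32≡6 → G

NDBG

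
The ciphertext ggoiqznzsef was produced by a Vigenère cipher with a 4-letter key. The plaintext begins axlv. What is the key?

Subtract each crib letter from the matching ciphertext letter (mod 26):
g(6)−a(0)=6 → g
g(6)−x(23)=-17≡9 → j
o(14)−l(11)=3 → d
i(8)−v(21)=-13≡13 → n

gjdn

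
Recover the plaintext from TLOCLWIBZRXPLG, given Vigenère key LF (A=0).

IGDXARXWOMMKAB

Repeat the key across the ciphertext: LFLFLFLFLFLFLF
T(19)−L(11): 8 → I
L(11)−F(5): 6 → G
O(14)−L(11): 3 → D
C(2)−F(5): -3≡23 → X
L(11)−L(11): 0 → A
W(22)−F(5): 17 → R
I(8)−L(11): -3≡23 → X
B(1)−F(5): -4≡22 → W
Z(25)−L(11): 14 → O
R(17)−F(5): 12 → M
X(23)−L(11): 12 → M
P(15)−F(5): 10 → K
L(11)−L(11): 0 → A
G(6)−F(5): 1 → B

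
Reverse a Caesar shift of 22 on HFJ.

LJN

H(7): 7−22=-15≡11 → L
F(5): 5−22=-17≡9 → J
J(9): 9−22=-13≡13 → N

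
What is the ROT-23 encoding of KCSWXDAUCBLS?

HZPTUAXRZYIP

K(10): 10+23=33≡7 → H
C(2): 2+23=25 → Z
S(18): 18+23=41≡15 → P
W(22): 22+23=45≡19 → T
X(23): 23+23=46≡20 → U
D(3): 3+23=26≡0 → A
A(0): 0+23=23 → X
U(20): 20+23=43≡17 → R
C(2): 2+23=25 → Z
B(1): 1+23=24 → Y
L(11): 11+23=34≡8 → I
S(18): 18+23=41≡15 → P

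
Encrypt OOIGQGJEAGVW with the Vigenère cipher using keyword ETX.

Repeat the key across the message: ETXETXETXETX
O(14)+E(4): 18 → S
O(14)+T(19): 33≡7 → H
I(8)+X(23): 31≡5 → F
G(6)+E(4): 10 → K
Q(16)+T(19): 35≡9 → J
G(6)+X(23): 29≡3 → D
J(9)+E(4): 13 → N
E(4)+T(19): 23 → X
A(0)+X(23): 23 → X
G(6)+E(4): 10 → K
V(21)+T(19): 40≡14 → O
W(22)+X(23): 45≡19 → T

SHFKJDNXXKOT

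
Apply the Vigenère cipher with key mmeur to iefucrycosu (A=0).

uqjotdkgijg

Repeat the key across the message: mmeurmmeurm
i(8)+m(12): 20 → u
e(4)+m(12): 16 → q
f(5)+e(4): 9 → j
u(20)+u(20): 40≡14 → o
c(2)+r(17): 19 → t
r(17)+m(12): 29≡3 → d
y(24)+m(12): 36≡10 → k
c(2)+e(4): 6 → g
o(14)+u(20): 34≡8 → i
s(18)+r(17): 35≡9 → j
u(20)+m(12): 32≡6 → g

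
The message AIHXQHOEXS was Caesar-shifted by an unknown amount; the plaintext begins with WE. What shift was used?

4

From the crib: A(0)−W(22)=-22≡4, so the shift is 4.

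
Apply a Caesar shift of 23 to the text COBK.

C(2): 2+23=25 → Z
O(14): 14+23=37≡11 → L
B(1): 1+23=24 → Y
K(10): 10+23=33≡7 → H

ZLYH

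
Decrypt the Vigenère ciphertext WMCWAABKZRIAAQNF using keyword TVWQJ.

Repeat the key across the ciphertext: TVWQJTVWQJTVWQJT
W(22)−T(19): 3 → D
M(12)−V(21): -9≡17 → R
C(2)−W(22): -20≡6 → G
W(22)−Q(16): 6 → G
A(0)−J(9): -9≡17 → R
A(0)−T(19): -19≡7 → H
B(1)−V(21): -20≡6 → G
K(10)−W(22): -12≡14 → O
Z(25)−Q(16): 9 → J
R(17)−J(9): 8 → I
I(8)−T(19): -11≡15 → P
A(0)−V(21): -21≡5 → F
A(0)−W(22): -22≡4 → E
Q(16)−Q(16): 0 → A
N(13)−J(9): 4 → E
F(5)−T(19): -14≡12 → M

DRGGRHGOJIPFEAEM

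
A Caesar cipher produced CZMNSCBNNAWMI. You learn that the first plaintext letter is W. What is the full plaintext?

From the crib: C(2)−W(22)=-20≡6, so the shift is 6.
Subtract 6 from each ciphertext letter:
C(2): 2−6=-4≡22 → W
Z(25): 25−6=19 → T
M(12): 12−6=6 → G
N(13): 13−6=7 → H
S(18): 18−6=12 → M
C(2): 2−6=-4≡22 → W
B(1): 1−6=-5≡21 → V
N(13): 13−6=7 → H
N(13): 13−6=7 → H
A(0): 0−6=-6≡20 → U
W(22): 22−6=16 → Q
M(12): 12−6=6 → G
I(8): 8−6=2 → C

WTGHMWVHHUQGC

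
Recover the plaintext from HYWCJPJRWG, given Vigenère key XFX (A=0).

Repeat the key across the ciphertext: XFXXFXXFXX
H(7)−X(23): -16≡10 → K
Y(24)−F(5): 19 → T
W(22)−X(23): -1≡25 → Z
C(2)−X(23): -21≡5 → F
J(9)−F(5): 4 → E
P(15)−X(23): -8≡18 → S
J(9)−X(23): -14≡12 → M
R(17)−F(5): 12 → M
W(22)−X(23): -1≡25 → Z
G(6)−X(23): -17≡9 → J

KTZFESMMZJ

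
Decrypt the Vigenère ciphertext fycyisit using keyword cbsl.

dxkngrqi

Repeat the key across the ciphertext: cbslcbsl
f(5)−c(2): 3 → d
y(24)−b(1): 23 → x
c(2)−s(18): -16≡10 → k
y(24)−l(11): 13 → n
i(8)−c(2): 6 → g
s(18)−b(1): 17 → r
i(8)−s(18): -10≡16 → q
t(19)−l(11): 8 → i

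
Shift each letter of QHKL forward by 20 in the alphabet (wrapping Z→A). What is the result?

KBEF

Q(16): 16+20=36≡10 → K
H(7): 7+20=27≡1 → B
K(10): 10+20=30≡4 → E
L(11): 11+20=31≡5 → F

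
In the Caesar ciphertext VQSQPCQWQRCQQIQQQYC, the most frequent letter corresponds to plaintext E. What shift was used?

12

The most frequent ciphertext letter is Q (appears 9 times).
Q is position 16; E is position 4.
Shift = 12.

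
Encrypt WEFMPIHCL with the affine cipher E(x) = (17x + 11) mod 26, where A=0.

VBSHGRATQ

W(22): 17·22+11=385≡21 → V
E(4): 17·4+11=79≡1 → B
F(5): 17·5+11=96≡18 → S
M(12): 17·12+11=215≡7 → H
P(15): 17·15+11=266≡6 → G
I(8): 17·8+11=147≡17 → R
H(7): 17·7+11=130≡0 → A
C(2): 17·2+11=45≡19 → T
L(11): 17·11+11=198≡16 → Q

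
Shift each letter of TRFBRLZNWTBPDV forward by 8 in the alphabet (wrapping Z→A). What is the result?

T(19): 19+8=27≡1 → B
R(17): 17+8=25 → Z
F(5): 5+8=13 → N
B(1): 1+8=9 → J
R(17): 17+8=25 → Z
L(11): 11+8=19 → T
Z(25): 25+8=33≡7 → H
N(13): 13+8=21 → V
W(22): 22+8=30≡4 → E
T(19): 19+8=27≡1 → B
B(1): 1+8=9 → J
P(15): 15+8=23 → X
D(3): 3+8=11 → L
V(21): 21+8=29≡3 → D

BZNJZTHVEBJXLD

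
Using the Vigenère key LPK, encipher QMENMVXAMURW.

BBOYBFIPWFGG

Repeat the key across the message: LPKLPKLPKLPK
Q(16)+L(11): 27≡1 → B
M(12)+P(15): 27≡1 → B
E(4)+K(10): 14 → O
N(13)+L(11): 24 → Y
M(12)+P(15): 27≡1 → B
V(21)+K(10): 31≡5 → F
X(23)+L(11): 34≡8 → I
A(0)+P(15): 15 → P
M(12)+K(10): 22 → W
U(20)+L(11): 31≡5 → F
R(17)+P(15): 32≡6 → G
W(22)+K(10): 32≡6 → G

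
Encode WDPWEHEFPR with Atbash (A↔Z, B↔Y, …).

W(22) → D(3)
D(3) → W(22)
P(15) → K(10)
W(22) → D(3)
E(4) → V(21)
H(7) → S(18)
E(4) → V(21)
F(5) → U(20)
P(15) → K(10)
R(17) → I(8)

DWKDVSVUKI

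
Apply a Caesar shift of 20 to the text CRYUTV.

WLSONP

C(2): 2+20=22 → W
R(17): 17+20=37≡11 → L
Y(24): 24+20=44≡18 → S
U(20): 20+20=40≡14 → O
T(19): 19+20=39≡13 → N
V(21): 21+20=41≡15 → P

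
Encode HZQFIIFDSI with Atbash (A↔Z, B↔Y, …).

SAJURRUWHR

H(7) → S(18)
Z(25) → A(0)
Q(16) → J(9)
F(5) → U(20)
I(8) → R(17)
I(8) → R(17)
F(5) → U(20)
D(3) → W(22)
S(18) → H(7)
I(8) → R(17)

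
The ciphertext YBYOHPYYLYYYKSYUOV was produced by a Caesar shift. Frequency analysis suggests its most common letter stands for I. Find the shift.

The most frequent ciphertext letter is Y (appears 8 times).
Y is position 24; I is position 8.
Shift = 16.

16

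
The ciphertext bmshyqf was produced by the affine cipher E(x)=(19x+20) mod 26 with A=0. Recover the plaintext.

The inverse of 19 mod 26 is 11, since 19·11=209≡1. Apply D(y)=11·(y−20) mod 26:
b(1): 11·(1−20)=-209≡25 → z
m(12): 11·(12−20)=-88≡16 → q
s(18): 11·(18−20)=-22≡4 → e
h(7): 11·(7−20)=-143≡13 → n
y(24): 11·(24−20)=44≡18 → s
q(16): 11·(16−20)=-44≡8 → i
f(5): 11·(5−20)=-165≡17 → r

zqensir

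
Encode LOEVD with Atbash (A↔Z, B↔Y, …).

OLVEW

L(11) → O(14)
O(14) → L(11)
E(4) → V(21)
V(21) → E(4)
D(3) → W(22)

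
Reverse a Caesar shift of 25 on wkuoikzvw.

xlvpjlawx

w(22): 22−25=-3≡23 → x
k(10): 10−25=-15≡11 → l
u(20): 20−25=-5≡21 → v
o(14): 14−25=-11≡15 → p
i(8): 8−25=-17≡9 → j
k(10): 10−25=-15≡11 → l
z(25): 25−25=0 → a
v(21): 21−25=-4≡22 → w
w(22): 22−25=-3≡23 → x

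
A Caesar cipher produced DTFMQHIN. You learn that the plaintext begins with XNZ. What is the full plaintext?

XNZGKBCH

From the crib: D(3)−X(23)=-20≡6, so the shift is 6.
Subtract 6 from each ciphertext letter:
D(3): 3−6=-3≡23 → X
T(19): 19−6=13 → N
F(5): 5−6=-1≡25 → Z
M(12): 12−6=6 → G
Q(16): 16−6=10 → K
H(7): 7−6=1 → B
I(8): 8−6=2 → C
N(13): 13−6=7 → H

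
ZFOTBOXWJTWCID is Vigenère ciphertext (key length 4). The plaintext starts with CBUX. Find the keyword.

Subtract each crib letter from the matching ciphertext letter (mod 26):
Z(25)−C(2)=23 → X
F(5)−B(1)=4 → E
O(14)−U(20)=-6≡20 → U
T(19)−X(23)=-4≡22 → W

XEUW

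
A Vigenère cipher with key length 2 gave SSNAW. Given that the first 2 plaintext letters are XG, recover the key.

Subtract each crib letter from the matching ciphertext letter (mod 26):
S(18)−X(23)=-5≡21 → V
S(18)−G(6)=12 → M

VM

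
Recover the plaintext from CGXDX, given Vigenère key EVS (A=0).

YLFZC

Repeat the key across the ciphertext: EVSEV
C(2)−E(4): -2≡24 → Y
G(6)−V(21): -15≡11 → L
X(23)−S(18): 5 → F
D(3)−E(4): -1≡25 → Z
X(23)−V(21): 2 → C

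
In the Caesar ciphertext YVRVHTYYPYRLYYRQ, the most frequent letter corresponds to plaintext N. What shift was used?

11

The most frequent ciphertext letter is Y (appears 6 times).
Y is position 24; N is position 13.
Shift = 11.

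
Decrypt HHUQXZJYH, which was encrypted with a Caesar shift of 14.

TTGCJLVKT

H(7): 7−14=-7≡19 → T
H(7): 7−14=-7≡19 → T
U(20): 20−14=6 → G
Q(16): 16−14=2 → C
X(23): 23−14=9 → J
Z(25): 25−14=11 → L
J(9): 9−14=-5≡21 → V
Y(24): 24−14=10 → K
H(7): 7−14=-7≡19 → T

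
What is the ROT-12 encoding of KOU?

K(10): 10+12=22 → W
O(14): 14+12=26≡0 → A
U(20): 20+12=32≡6 → G

WAG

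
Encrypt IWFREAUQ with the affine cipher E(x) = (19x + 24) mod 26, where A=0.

UAPJWYOQ

I(8): 19·8+24=176≡20 → U
W(22): 19·22+24=442≡0 → A
F(5): 19·5+24=119≡15 → P
R(17): 19·17+24=347≡9 → J
E(4): 19·4+24=100≡22 → W
A(0): 19·0+24=24 → Y
U(20): 19·20+24=404≡14 → O
Q(16): 19·16+24=328≡16 → Q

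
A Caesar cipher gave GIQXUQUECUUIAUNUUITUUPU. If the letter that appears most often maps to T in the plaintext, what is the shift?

The most frequent ciphertext letter is U (appears 10 times).
U is position 20; T is position 19.
Shift = 1.

1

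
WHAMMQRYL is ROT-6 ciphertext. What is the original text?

QBUGGKLSF

W(22): 22−6=16 → Q
H(7): 7−6=1 → B
A(0): 0−6=-6≡20 → U
M(12): 12−6=6 → G
M(12): 12−6=6 → G
Q(16): 16−6=10 → K
R(17): 17−6=11 → L
Y(24): 24−6=18 → S
L(11): 11−6=5 → F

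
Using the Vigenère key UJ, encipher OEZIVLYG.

Repeat the key across the message: UJUJUJUJ
O(14)+U(20): 34≡8 → I
E(4)+J(9): 13 → N
Z(25)+U(20): 45≡19 → T
I(8)+J(9): 17 → R
V(21)+U(20): 41≡15 → P
L(11)+J(9): 20 → U
Y(24)+U(20): 44≡18 → S
G(6)+J(9): 15 → P

INTRPUSP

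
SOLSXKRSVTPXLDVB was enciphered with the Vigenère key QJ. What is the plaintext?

CFVJHBBJFKZOVUFS

Repeat the key across the ciphertext: QJQJQJQJQJQJQJQJ
S(18)−Q(16): 2 → C
O(14)−J(9): 5 → F
L(11)−Q(16): -5≡21 → V
S(18)−J(9): 9 → J
X(23)−Q(16): 7 → H
K(10)−J(9): 1 → B
R(17)−Q(16): 1 → B
S(18)−J(9): 9 → J
V(21)−Q(16): 5 → F
T(19)−J(9): 10 → K
P(15)−Q(16): -1≡25 → Z
X(23)−J(9): 14 → O
L(11)−Q(16): -5≡21 → V
D(3)−J(9): -6≡20 → U
V(21)−Q(16): 5 → F
B(1)−J(9): -8≡18 → S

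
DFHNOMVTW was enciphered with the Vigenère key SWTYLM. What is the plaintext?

Repeat the key across the ciphertext: SWTYLMSWT
D(3)−S(18): -15≡11 → L
F(5)−W(22): -17≡9 → J
H(7)−T(19): -12≡14 → O
N(13)−Y(24): -11≡15 → P
O(14)−L(11): 3 → D
M(12)−M(12): 0 → A
V(21)−S(18): 3 → D
T(19)−W(22): -3≡23 → X
W(22)−T(19): 3 → D

LJOPDADXD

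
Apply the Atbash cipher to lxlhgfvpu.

l(11) → o(14)
x(23) → c(2)
l(11) → o(14)
h(7) → s(18)
g(6) → t(19)
f(5) → u(20)
v(21) → e(4)
p(15) → k(10)
u(20) → f(5)

ocostuekf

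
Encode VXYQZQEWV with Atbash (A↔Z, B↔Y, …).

V(21) → E(4)
X(23) → C(2)
Y(24) → B(1)
Q(16) → J(9)
Z(25) → A(0)
Q(16) → J(9)
E(4) → V(21)
W(22) → D(3)
V(21) → E(4)

ECBJAJVDE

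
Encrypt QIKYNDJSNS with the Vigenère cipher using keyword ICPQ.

YKZOVFYIVU

Repeat the key across the message: ICPQICPQIC
Q(16)+I(8): 24 → Y
I(8)+C(2): 10 → K
K(10)+P(15): 25 → Z
Y(24)+Q(16): 40≡14 → O
N(13)+I(8): 21 → V
D(3)+C(2): 5 → F
J(9)+P(15): 24 → Y
S(18)+Q(16): 34≡8 → I
N(13)+I(8): 21 → V
S(18)+C(2): 20 → U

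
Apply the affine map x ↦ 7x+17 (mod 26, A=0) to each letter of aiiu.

rvvb

a(0): 7·0+17=17 → r
i(8): 7·8+17=73≡21 → v
i(8): 7·8+17=73≡21 → v
u(20): 7·20+17=157≡1 → b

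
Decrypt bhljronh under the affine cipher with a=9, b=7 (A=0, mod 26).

iamgevsa

The inverse of 9 mod 26 is 3, since 9·3=27≡1. Apply D(y)=3·(y−7) mod 26:
b(1): 3·(1−7)=-18≡8 → i
h(7): 3·(7−7)=0 → a
l(11): 3·(11−7)=12 → m
j(9): 3·(9−7)=6 → g
r(17): 3·(17−7)=30≡4 → e
o(14): 3·(14−7)=21 → v
n(13): 3·(13−7)=18 → s
h(7): 3·(7−7)=0 → a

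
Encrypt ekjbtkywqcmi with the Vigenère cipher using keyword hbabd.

Repeat the key across the message: hbabdhbabdhb
e(4)+h(7): 11 → l
k(10)+b(1): 11 → l
j(9)+a(0): 9 → j
b(1)+b(1): 2 → c
t(19)+d(3): 22 → w
k(10)+h(7): 17 → r
y(24)+b(1): 25 → z
w(22)+a(0): 22 → w
q(16)+b(1): 17 → r
c(2)+d(3): 5 → f
m(12)+h(7): 19 → t
i(8)+b(1): 9 → j

lljcwrzwrftj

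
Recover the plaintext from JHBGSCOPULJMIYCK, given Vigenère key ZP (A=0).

KSCRTNPAVWKXJJDV

Repeat the key across the ciphertext: ZPZPZPZPZPZPZPZP
J(9)−Z(25): -16≡10 → K
H(7)−P(15): -8≡18 → S
B(1)−Z(25): -24≡2 → C
G(6)−P(15): -9≡17 → R
S(18)−Z(25): -7≡19 → T
C(2)−P(15): -13≡13 → N
O(14)−Z(25): -11≡15 → P
P(15)−P(15): 0 → A
U(20)−Z(25): -5≡21 → V
L(11)−P(15): -4≡22 → W
J(9)−Z(25): -16≡10 → K
M(12)−P(15): -3≡23 → X
I(8)−Z(25): -17≡9 → J
Y(24)−P(15): 9 → J
C(2)−Z(25): -23≡3 → D
K(10)−P(15): -5≡21 → V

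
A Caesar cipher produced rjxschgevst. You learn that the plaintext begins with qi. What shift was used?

From the crib: r(17)−q(16)=1, so the shift is 1.

1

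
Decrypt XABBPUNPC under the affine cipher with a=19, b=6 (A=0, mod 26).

FMXXVYZVI

The inverse of 19 mod 26 is 11, since 19·11=209≡1. Apply D(y)=11·(y−6) mod 26:
X(23): 11·(23−6)=187≡5 → F
A(0): 11·(0−6)=-66≡12 → M
B(1): 11·(1−6)=-55≡23 → X
B(1): 11·(1−6)=-55≡23 → X
P(15): 11·(15−6)=99≡21 → V
U(20): 11·(20−6)=154≡24 → Y
N(13): 11·(13−6)=77≡25 → Z
P(15): 11·(15−6)=99≡21 → V
C(2): 11·(2−6)=-44≡8 → I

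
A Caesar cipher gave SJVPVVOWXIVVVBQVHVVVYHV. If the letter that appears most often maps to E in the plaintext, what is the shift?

The most frequent ciphertext letter is V (appears 11 times).
V is position 21; E is position 4.
Shift = 17.

17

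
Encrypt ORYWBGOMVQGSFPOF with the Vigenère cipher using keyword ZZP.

Repeat the key across the message: ZZPZZPZZPZZPZZPZ
O(14)+Z(25): 39≡13 → N
R(17)+Z(25): 42≡16 → Q
Y(24)+P(15): 39≡13 → N
W(22)+Z(25): 47≡21 → V
B(1)+Z(25): 26≡0 → A
G(6)+P(15): 21 → V
O(14)+Z(25): 39≡13 → N
M(12)+Z(25): 37≡11 → L
V(21)+P(15): 36≡10 → K
Q(16)+Z(25): 41≡15 → P
G(6)+Z(25): 31≡5 → F
S(18)+P(15): 33≡7 → H
F(5)+Z(25): 30≡4 → E
P(15)+Z(25): 40≡14 → O
O(14)+P(15): 29≡3 → D
F(5)+Z(25): 30≡4 → E

NQNVAVNLKPFHEODE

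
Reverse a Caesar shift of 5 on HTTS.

H(7): 7−5=2 → C
T(19): 19−5=14 → O
T(19): 19−5=14 → O
S(18): 18−5=13 → N

COON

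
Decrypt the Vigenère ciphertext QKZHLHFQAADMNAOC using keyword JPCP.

Repeat the key across the ciphertext: JPCPJPCPJPCPJPCP
Q(16)−J(9): 7 → H
K(10)−P(15): -5≡21 → V
Z(25)−C(2): 23 → X
H(7)−P(15): -8≡18 → S
L(11)−J(9): 2 → C
H(7)−P(15): -8≡18 → S
F(5)−C(2): 3 → D
Q(16)−P(15): 1 → B
A(0)−J(9): -9≡17 → R
A(0)−P(15): -15≡11 → L
D(3)−C(2): 1 → B
M(12)−P(15): -3≡23 → X
N(13)−J(9): 4 → E
A(0)−P(15): -15≡11 → L
O(14)−C(2): 12 → M
C(2)−P(15): -13≡13 → N

HVXSCSDBRLBXELMN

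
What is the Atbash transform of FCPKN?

UXKPM

F(5) → U(20)
C(2) → X(23)
P(15) → K(10)
K(10) → P(15)
N(13) → M(12)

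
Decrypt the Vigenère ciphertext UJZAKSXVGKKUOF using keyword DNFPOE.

RWULWOUIBVWQLS

Repeat the key across the ciphertext: DNFPOEDNFPOEDN
U(20)−D(3): 17 → R
J(9)−N(13): -4≡22 → W
Z(25)−F(5): 20 → U
A(0)−P(15): -15≡11 → L
K(10)−O(14): -4≡22 → W
S(18)−E(4): 14 → O
X(23)−D(3): 20 → U
V(21)−N(13): 8 → I
G(6)−F(5): 1 → B
K(10)−P(15): -5≡21 → V
K(10)−O(14): -4≡22 → W
U(20)−E(4): 16 → Q
O(14)−D(3): 11 → L
F(5)−N(13): -8≡18 → S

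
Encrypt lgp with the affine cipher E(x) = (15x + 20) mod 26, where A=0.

l(11): 15·11+20=185≡3 → d
g(6): 15·6+20=110≡6 → g
p(15): 15·15+20=245≡11 → l

dgl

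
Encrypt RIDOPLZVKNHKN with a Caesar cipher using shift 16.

R(17): 17+16=33≡7 → H
I(8): 8+16=24 → Y
D(3): 3+16=19 → T
O(14): 14+16=30≡4 → E
P(15): 15+16=31≡5 → F
L(11): 11+16=27≡1 → B
Z(25): 25+16=41≡15 → P
V(21): 21+16=37≡11 → L
K(10): 10+16=26≡0 → A
N(13): 13+16=29≡3 → D
H(7): 7+16=23 → X
K(10): 10+16=26≡0 → A
N(13): 13+16=29≡3 → D

HYTEFBPLADXAD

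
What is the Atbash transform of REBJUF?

R(17) → I(8)
E(4) → V(21)
B(1) → Y(24)
J(9) → Q(16)
U(20) → F(5)
F(5) → U(20)

IVYQFU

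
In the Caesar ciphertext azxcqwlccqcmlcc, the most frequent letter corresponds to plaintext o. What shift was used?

14

The most frequent ciphertext letter is c (appears 6 times).
c is position 2; o is position 14.
Shift = -12≡14.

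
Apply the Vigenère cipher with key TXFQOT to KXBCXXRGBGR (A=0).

DUGSLQKDGWF

Repeat the key across the message: TXFQOTTXFQO
K(10)+T(19): 29≡3 → D
X(23)+X(23): 46≡20 → U
B(1)+F(5): 6 → G
C(2)+Q(16): 18 → S
X(23)+O(14): 37≡11 → L
X(23)+T(19): 42≡16 → Q
R(17)+T(19): 36≡10 → K
G(6)+X(23): 29≡3 → D
B(1)+F(5): 6 → G
G(6)+Q(16): 22 → W
R(17)+O(14): 31≡5 → F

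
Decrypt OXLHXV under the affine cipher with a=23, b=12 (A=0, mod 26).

The inverse of 23 mod 26 is 17, since 23·17=391≡1. Apply D(y)=17·(y−12) mod 26:
O(14): 17·(14−12)=34≡8 → I
X(23): 17·(23−12)=187≡5 → F
L(11): 17·(11−12)=-17≡9 → J
H(7): 17·(7−12)=-85≡19 → T
X(23): 17·(23−12)=187≡5 → F
V(21): 17·(21−12)=153≡23 → X

IFJTFX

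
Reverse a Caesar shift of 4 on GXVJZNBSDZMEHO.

CTRFVJXOZVIADK

G(6): 6−4=2 → C
X(23): 23−4=19 → T
V(21): 21−4=17 → R
J(9): 9−4=5 → F
Z(25): 25−4=21 → V
N(13): 13−4=9 → J
B(1): 1−4=-3≡23 → X
S(18): 18−4=14 → O
D(3): 3−4=-1≡25 → Z
Z(25): 25−4=21 → V
M(12): 12−4=8 → I
E(4): 4−4=0 → A
H(7): 7−4=3 → D
O(14): 14−4=10 → K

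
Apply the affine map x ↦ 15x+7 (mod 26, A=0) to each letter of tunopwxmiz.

gvujyzofxs

t(19): 15·19+7=292≡6 → g
u(20): 15·20+7=307≡21 → v
n(13): 15·13+7=202≡20 → u
o(14): 15·14+7=217≡9 → j
p(15): 15·15+7=232≡24 → y
w(22): 15·22+7=337≡25 → z
x(23): 15·23+7=352≡14 → o
m(12): 15·12+7=187≡5 → f
i(8): 15·8+7=127≡23 → x
z(25): 15·25+7=382≡18 → s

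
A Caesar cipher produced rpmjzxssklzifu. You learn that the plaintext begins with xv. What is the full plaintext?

xvspfdyyqrfola

From the crib: r(17)−x(23)=-6≡20, so the shift is 20.
Subtract 20 from each ciphertext letter:
r(17): 17−20=-3≡23 → x
p(15): 15−20=-5≡21 → v
m(12): 12−20=-8≡18 → s
j(9): 9−20=-11≡15 → p
z(25): 25−20=5 → f
x(23): 23−20=3 → d
s(18): 18−20=-2≡24 → y
s(18): 18−20=-2≡24 → y
k(10): 10−20=-10≡16 → q
l(11): 11−20=-9≡17 → r
z(25): 25−20=5 → f
i(8): 8−20=-12≡14 → o
f(5): 5−20=-15≡11 → l
u(20): 20−20=0 → a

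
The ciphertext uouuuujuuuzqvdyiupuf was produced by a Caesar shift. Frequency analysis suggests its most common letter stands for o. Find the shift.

The most frequent ciphertext letter is u (appears 10 times).
u is position 20; o is position 14.
Shift = 6.

6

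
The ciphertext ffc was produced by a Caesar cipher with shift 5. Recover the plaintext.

aax

f(5): 5−5=0 → a
f(5): 5−5=0 → a
c(2): 2−5=-3≡23 → x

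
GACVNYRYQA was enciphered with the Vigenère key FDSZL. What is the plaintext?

Repeat the key across the ciphertext: FDSZLFDSZL
G(6)−F(5): 1 → B
A(0)−D(3): -3≡23 → X
C(2)−S(18): -16≡10 → K
V(21)−Z(25): -4≡22 → W
N(13)−L(11): 2 → C
Y(24)−F(5): 19 → T
R(17)−D(3): 14 → O
Y(24)−S(18): 6 → G
Q(16)−Z(25): -9≡17 → R
A(0)−L(11): -11≡15 → P

BXKWCTOGRP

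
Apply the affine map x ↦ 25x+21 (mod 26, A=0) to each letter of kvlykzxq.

k(10): 25·10+21=271≡11 → l
v(21): 25·21+21=546≡0 → a
l(11): 25·11+21=296≡10 → k
y(24): 25·24+21=621≡23 → x
k(10): 25·10+21=271≡11 → l
z(25): 25·25+21=646≡22 → w
x(23): 25·23+21=596≡24 → y
q(16): 25·16+21=421≡5 → f

lakxlwyf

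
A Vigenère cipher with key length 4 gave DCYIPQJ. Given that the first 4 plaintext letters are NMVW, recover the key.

QQDM

Subtract each crib letter from the matching ciphertext letter (mod 26):
D(3)−N(13)=-10≡16 → Q
C(2)−M(12)=-10≡16 → Q
Y(24)−V(21)=3 → D
I(8)−W(22)=-14≡12 → M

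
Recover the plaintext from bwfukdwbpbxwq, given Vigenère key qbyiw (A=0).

Repeat the key across the ciphertext: qbyiwqbyiwqby
b(1)−q(16): -15≡11 → l
w(22)−b(1): 21 → v
f(5)−y(24): -19≡7 → h
u(20)−i(8): 12 → m
k(10)−w(22): -12≡14 → o
d(3)−q(16): -13≡13 → n
w(22)−b(1): 21 → v
b(1)−y(24): -23≡3 → d
p(15)−i(8): 7 → h
b(1)−w(22): -21≡5 → f
x(23)−q(16): 7 → h
w(22)−b(1): 21 → v
q(16)−y(24): -8≡18 → s

lvhmonvdhfhvs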